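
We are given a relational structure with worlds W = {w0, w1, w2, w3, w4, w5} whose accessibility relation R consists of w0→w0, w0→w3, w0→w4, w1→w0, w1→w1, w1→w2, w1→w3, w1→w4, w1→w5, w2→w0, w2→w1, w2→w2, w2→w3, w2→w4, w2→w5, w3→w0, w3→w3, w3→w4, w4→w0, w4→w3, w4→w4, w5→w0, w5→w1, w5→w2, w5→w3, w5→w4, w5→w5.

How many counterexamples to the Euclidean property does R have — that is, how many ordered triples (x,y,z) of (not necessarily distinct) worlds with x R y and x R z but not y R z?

Enumerating: (w1,w0,w1), (w1,w0,w2), (w1,w0,w5), (w1,w3,w1), (w1,w3,w2), (w1,w3,w5), (w1,w4,w1), (w1,w4,w2), (w1,w4,w5), (w2,w0,w1), (w2,w0,w2), (w2,w0,w5), … and 15 more.
Total: 27.

27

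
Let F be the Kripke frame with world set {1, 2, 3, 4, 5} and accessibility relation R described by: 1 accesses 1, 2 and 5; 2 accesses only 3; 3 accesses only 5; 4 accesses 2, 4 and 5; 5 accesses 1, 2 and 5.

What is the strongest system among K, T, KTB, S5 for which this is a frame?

K

Reflexive (axiom T): no — 2 is not related to itself.
Symmetric (axiom B): no — 1 R 2 but not 2 R 1.
Euclidean (axiom 5): no — 1 R 2 and 1 R 5, but not 2 R 5.
So F validates K; T would additionally require R to be reflexive. The strongest is K.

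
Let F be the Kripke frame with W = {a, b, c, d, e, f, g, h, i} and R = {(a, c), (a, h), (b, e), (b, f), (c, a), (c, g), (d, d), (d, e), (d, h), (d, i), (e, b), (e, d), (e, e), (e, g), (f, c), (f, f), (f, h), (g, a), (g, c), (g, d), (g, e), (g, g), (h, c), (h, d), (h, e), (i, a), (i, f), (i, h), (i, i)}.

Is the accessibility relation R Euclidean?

Euclidean: no — a R c and a R h, but not c R h.

No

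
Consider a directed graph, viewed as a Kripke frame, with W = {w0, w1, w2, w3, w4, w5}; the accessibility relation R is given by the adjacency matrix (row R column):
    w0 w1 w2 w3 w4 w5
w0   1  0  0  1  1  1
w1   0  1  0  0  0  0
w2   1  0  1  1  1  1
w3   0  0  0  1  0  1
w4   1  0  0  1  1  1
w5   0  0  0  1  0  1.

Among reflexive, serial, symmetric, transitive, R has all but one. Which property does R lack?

symmetric

Reflexive: yes — every world is R-related to itself.
Serial: yes — every world has a successor (e.g. w0 R w0).
Symmetric: no — w0 R w3 but not w3 R w0.
Transitive: yes — every two-step R-path is closed by a direct edge.
Only symmetric fails.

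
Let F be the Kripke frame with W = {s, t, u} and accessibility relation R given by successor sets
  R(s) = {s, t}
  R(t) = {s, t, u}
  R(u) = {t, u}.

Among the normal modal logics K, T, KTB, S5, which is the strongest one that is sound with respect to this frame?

KTB

Reflexive (axiom T): yes — every world is R-related to itself.
Symmetric (axiom B): yes — every pair in R has its reverse in R.
Euclidean (axiom 5): no — t R s and t R u, but not s R u.
So F validates K, T, KTB; S5 would additionally require R to be Euclidean. The strongest is KTB.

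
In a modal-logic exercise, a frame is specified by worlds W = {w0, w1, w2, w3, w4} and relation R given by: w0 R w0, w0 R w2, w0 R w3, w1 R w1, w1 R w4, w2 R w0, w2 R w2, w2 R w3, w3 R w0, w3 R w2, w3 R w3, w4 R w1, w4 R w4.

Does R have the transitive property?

Transitive: yes — every two-step R-path is closed by a direct edge.

Yes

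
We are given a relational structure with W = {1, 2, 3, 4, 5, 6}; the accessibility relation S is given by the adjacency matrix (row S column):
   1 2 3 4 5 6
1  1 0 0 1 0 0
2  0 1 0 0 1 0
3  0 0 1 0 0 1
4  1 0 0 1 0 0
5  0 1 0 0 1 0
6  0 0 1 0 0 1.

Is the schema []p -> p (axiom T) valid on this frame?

By correspondence theory, T is valid on a frame iff S is reflexive.
Reflexive: yes — every world is S-related to itself.

Yes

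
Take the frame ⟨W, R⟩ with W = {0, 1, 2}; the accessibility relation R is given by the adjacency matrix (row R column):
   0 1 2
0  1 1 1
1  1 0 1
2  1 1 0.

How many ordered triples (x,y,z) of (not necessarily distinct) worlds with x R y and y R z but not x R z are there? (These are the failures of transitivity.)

4

Enumerating: (1,0,1), (1,2,1), (2,0,2), (2,1,2).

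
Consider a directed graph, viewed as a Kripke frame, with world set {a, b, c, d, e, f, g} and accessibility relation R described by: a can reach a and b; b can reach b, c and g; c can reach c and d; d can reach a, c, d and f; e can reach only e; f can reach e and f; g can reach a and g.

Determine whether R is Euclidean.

Euclidean: no — b R c and b R g, but not c R g.

No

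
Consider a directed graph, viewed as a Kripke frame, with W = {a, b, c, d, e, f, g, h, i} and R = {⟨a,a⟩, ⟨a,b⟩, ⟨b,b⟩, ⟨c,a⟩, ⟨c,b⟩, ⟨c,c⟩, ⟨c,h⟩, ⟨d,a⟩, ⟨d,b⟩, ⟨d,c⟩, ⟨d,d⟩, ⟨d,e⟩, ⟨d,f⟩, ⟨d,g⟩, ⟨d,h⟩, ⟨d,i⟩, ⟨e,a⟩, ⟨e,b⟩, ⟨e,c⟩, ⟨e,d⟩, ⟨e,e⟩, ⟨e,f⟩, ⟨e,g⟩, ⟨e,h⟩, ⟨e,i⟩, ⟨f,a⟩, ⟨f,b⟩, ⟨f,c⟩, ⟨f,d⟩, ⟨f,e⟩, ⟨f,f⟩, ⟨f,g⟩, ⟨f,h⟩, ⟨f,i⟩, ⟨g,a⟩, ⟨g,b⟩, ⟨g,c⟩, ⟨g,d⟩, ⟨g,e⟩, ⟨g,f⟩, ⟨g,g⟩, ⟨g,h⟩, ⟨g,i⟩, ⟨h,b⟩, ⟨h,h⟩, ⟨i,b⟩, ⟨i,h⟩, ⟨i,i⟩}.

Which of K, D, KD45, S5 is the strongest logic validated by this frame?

D

Serial (axiom D): yes — every world has a successor (e.g. a R a).
Euclidean (axiom 5): no — c R a and c R h, but not a R h.
Transitive (axiom 4): yes — every two-step R-path is closed by a direct edge.
Reflexive (axiom T): yes — every world is R-related to itself.
So F validates K, D; KD45 would additionally require R to be Euclidean. The strongest is D.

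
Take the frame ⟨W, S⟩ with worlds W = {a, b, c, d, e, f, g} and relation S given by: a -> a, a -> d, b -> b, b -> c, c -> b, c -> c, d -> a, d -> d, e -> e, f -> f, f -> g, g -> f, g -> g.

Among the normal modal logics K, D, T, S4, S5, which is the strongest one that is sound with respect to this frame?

Serial (axiom D): yes — every world has a successor (e.g. a S a).
Reflexive (axiom T): yes — every world is S-related to itself.
Transitive (axiom 4): yes — every two-step S-path is closed by a direct edge.
Euclidean (axiom 5): yes — any two successors of a common world are S-related.
So F validates K, D, T, S4, S5. The strongest is S5.

S5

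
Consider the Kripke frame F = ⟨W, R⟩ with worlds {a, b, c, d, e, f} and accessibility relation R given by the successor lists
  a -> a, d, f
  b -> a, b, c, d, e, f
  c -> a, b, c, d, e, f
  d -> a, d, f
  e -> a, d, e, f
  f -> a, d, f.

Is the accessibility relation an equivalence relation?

No

Reflexive: yes — every world is R-related to itself.
Symmetric: no — b R a but not a R b.
Transitive: yes — every two-step R-path is closed by a direct edge.
So R is not an equivalence relation.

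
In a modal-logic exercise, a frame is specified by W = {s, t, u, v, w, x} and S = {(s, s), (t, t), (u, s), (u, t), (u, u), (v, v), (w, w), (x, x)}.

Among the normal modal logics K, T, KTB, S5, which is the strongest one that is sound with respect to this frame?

T

Reflexive (axiom T): yes — every world is S-related to itself.
Symmetric (axiom B): no — u S s but not s S u.
Euclidean (axiom 5): no — u S s and u S t, but not s S t.
So F validates K, T; KTB would additionally require S to be symmetric. The strongest is T.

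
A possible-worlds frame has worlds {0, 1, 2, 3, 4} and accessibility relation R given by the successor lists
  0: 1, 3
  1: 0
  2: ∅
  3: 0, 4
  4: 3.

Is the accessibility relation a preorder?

No

Reflexive: no — 0 is not related to itself.
Transitive: no — 0 R 3 and 3 R 4, but not 0 R 4.
So R is not a preorder.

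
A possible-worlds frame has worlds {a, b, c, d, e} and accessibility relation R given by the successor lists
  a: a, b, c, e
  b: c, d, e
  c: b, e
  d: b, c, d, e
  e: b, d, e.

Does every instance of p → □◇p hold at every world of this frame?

By correspondence theory, B is valid on a frame iff R is symmetric.
Symmetric: no — a R b but not b R a.

No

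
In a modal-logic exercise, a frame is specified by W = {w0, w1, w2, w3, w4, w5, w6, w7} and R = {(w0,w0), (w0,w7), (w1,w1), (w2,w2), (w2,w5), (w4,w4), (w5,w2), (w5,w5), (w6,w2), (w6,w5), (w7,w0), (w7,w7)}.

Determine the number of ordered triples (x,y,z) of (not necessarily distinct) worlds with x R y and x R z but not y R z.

R is Euclidean; there are no such tuples.

0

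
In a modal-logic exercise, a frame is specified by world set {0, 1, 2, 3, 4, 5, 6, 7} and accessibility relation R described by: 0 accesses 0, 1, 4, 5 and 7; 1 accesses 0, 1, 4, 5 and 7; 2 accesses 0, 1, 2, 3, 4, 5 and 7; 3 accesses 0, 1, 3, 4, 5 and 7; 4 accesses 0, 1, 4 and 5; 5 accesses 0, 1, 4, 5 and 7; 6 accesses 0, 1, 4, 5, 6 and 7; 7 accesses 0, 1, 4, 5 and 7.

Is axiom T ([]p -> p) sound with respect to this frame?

By correspondence theory, T is valid on a frame iff R is reflexive.
Reflexive: yes — every world is R-related to itself.

Yes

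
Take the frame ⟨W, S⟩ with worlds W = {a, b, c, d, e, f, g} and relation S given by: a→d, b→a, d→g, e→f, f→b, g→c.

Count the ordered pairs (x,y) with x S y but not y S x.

6

Enumerating: (a,d), (b,a), (d,g), (e,f), (f,b), (g,c).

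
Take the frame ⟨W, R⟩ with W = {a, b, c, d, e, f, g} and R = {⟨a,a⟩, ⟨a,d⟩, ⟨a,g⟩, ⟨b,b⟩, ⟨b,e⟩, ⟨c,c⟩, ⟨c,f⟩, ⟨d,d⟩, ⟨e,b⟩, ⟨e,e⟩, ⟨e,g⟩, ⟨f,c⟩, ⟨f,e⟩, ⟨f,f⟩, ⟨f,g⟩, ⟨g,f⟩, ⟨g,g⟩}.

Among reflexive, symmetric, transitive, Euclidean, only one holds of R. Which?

Reflexive: yes — every world is R-related to itself.
Symmetric: no — a R d but not d R a.
Transitive: no — a R g and g R f, but not a R f.
Euclidean: no — a R d and a R g, but not d R g.
Only reflexive holds.

reflexive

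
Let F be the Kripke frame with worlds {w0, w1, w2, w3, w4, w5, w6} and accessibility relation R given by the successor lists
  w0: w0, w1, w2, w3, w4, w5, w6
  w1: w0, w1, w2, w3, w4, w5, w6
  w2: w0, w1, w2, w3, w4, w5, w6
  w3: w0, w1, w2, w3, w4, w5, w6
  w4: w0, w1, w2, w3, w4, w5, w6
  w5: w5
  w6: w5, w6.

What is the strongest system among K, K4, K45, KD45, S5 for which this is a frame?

K4

Transitive (axiom 4): yes — every two-step R-path is closed by a direct edge.
Euclidean (axiom 5): no — w0 R w5 and w0 R w1, but not w5 R w1.
Serial (axiom D): yes — every world has a successor (e.g. w0 R w0).
Reflexive (axiom T): yes — every world is R-related to itself.
So F validates K, K4; K45 would additionally require R to be Euclidean. The strongest is K4.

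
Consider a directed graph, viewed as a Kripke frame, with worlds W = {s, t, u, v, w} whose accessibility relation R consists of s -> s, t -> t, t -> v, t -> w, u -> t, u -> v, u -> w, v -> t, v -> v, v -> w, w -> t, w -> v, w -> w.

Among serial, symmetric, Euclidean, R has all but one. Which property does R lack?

symmetric

Serial: yes — every world has a successor (e.g. s R s).
Symmetric: no — u R t but not t R u.
Euclidean: yes — any two successors of a common world are R-related.
Only symmetric fails.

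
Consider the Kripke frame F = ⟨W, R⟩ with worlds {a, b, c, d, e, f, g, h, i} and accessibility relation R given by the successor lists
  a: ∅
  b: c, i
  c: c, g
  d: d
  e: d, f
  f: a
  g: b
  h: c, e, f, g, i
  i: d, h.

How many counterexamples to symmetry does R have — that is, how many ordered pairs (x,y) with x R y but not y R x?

Enumerating: (b,c), (b,i), (c,g), (e,d), (e,f), (f,a), (g,b), (h,c), (h,e), (h,f), (h,g), (i,d).

12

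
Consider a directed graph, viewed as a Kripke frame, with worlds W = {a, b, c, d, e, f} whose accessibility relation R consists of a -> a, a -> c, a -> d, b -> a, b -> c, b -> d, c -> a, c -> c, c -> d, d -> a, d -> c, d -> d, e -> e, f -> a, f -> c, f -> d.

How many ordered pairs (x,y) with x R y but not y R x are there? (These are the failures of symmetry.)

6

Enumerating: (b,a), (b,c), (b,d), (f,a), (f,c), (f,d).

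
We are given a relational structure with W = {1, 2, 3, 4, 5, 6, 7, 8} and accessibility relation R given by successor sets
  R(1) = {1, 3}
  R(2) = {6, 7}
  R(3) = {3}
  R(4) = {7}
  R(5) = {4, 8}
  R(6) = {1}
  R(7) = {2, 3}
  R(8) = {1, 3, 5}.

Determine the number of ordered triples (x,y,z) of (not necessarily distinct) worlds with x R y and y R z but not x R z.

14

Enumerating: (2,6,1), (2,7,2), (2,7,3), (4,7,2), (4,7,3), (5,4,7), (5,8,1), (5,8,3), (5,8,5), (6,1,3), (7,2,6), (7,2,7), (8,5,4), (8,5,8).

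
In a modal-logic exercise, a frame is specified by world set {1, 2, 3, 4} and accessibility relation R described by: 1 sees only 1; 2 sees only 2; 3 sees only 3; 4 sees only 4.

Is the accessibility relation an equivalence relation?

Reflexive: yes — every world is R-related to itself.
Symmetric: yes — every pair in R has its reverse in R.
Transitive: yes — every two-step R-path is closed by a direct edge.
So R is an equivalence relation.

Yes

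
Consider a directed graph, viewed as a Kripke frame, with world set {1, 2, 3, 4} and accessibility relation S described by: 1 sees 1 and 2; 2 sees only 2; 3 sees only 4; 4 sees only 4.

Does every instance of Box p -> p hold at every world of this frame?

No

Axiom T corresponds to the accessibility relation being reflexive.
Reflexive: no — 3 is not related to itself.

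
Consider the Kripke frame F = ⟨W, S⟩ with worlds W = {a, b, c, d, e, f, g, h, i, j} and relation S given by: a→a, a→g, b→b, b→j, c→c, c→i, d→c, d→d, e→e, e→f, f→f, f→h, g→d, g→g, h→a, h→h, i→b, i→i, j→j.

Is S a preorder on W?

Reflexive: yes — every world is S-related to itself.
Transitive: no — a S g and g S d, but not a S d.
So S is not a preorder.

No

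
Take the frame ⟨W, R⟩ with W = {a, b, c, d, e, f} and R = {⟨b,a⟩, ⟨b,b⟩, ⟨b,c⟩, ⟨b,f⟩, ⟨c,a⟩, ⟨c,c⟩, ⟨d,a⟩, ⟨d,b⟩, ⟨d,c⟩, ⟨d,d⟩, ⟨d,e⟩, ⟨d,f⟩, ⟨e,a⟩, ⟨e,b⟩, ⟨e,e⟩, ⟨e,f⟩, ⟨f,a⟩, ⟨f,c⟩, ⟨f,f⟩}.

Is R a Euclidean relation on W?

Euclidean: no — b R a and b R c, but not a R c.

No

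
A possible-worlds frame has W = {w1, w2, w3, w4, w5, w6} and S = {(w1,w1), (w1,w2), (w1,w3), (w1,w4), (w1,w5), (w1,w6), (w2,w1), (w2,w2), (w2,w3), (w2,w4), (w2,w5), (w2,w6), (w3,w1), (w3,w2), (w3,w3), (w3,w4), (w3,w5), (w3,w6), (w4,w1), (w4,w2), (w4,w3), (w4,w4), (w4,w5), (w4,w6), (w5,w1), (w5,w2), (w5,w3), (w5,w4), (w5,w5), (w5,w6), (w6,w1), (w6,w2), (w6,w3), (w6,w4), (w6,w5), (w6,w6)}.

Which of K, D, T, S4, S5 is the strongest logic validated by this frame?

Serial (axiom D): yes — every world has a successor (e.g. w1 S w1).
Reflexive (axiom T): yes — every world is S-related to itself.
Transitive (axiom 4): yes — every two-step S-path is closed by a direct edge.
Euclidean (axiom 5): yes — any two successors of a common world are S-related.
So F validates K, D, T, S4, S5. The strongest is S5.

S5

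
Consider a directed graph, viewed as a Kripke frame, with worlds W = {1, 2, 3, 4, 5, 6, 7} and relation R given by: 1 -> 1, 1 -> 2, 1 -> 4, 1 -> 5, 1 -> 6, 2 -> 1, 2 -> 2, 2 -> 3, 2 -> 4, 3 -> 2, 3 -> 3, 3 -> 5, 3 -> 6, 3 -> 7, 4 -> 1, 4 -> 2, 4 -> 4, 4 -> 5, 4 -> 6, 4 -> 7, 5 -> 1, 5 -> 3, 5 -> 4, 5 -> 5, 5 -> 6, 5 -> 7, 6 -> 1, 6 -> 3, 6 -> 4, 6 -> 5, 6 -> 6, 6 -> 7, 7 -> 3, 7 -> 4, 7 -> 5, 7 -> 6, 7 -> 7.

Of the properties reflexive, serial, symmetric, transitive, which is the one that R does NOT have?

Reflexive: yes — every world is R-related to itself.
Serial: yes — every world has a successor (e.g. 1 R 1).
Symmetric: yes — every pair in R has its reverse in R.
Transitive: no — 1 R 2 and 2 R 3, but not 1 R 3.
Only transitive fails.

transitive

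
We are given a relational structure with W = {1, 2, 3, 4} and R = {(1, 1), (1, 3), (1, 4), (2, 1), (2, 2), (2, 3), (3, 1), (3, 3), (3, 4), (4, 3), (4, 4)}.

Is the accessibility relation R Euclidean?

Euclidean: no — 3 R 4 and 3 R 1, but not 4 R 1.

No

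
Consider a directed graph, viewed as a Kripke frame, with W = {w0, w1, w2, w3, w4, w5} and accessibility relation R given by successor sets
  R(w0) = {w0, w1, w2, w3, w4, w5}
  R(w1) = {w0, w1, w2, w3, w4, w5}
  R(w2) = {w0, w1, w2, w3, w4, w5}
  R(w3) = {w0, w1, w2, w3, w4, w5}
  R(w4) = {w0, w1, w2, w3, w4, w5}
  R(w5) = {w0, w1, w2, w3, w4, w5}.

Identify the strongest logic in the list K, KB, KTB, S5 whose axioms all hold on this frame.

Symmetric (axiom B): yes — every pair in R has its reverse in R.
Reflexive (axiom T): yes — every world is R-related to itself.
Euclidean (axiom 5): yes — any two successors of a common world are R-related.
So F validates K, KB, KTB, S5. The strongest is S5.

S5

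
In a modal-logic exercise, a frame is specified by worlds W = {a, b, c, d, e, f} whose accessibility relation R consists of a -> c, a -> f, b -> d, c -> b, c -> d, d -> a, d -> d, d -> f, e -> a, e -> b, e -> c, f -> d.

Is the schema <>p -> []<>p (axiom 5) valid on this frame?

No

The schema 5 characterises exactly the Euclidean frames.
Euclidean: no — a R c and a R f, but not c R f.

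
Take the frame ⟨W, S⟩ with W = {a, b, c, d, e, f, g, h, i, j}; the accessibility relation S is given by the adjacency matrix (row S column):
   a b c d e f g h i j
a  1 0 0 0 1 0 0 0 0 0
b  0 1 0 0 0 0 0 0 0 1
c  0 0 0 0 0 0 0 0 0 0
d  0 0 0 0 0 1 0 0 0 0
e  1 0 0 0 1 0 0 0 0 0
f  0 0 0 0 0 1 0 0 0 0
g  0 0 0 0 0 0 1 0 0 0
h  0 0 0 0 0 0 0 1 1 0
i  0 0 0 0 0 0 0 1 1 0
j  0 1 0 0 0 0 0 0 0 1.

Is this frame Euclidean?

Euclidean: yes — any two successors of a common world are S-related.

Yes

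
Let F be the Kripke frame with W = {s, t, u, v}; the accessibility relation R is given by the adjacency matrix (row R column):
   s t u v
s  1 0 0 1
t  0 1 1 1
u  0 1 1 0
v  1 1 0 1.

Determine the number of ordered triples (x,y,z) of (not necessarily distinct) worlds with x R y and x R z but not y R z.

4

Enumerating: (t,u,v), (t,v,u), (v,s,t), (v,t,s).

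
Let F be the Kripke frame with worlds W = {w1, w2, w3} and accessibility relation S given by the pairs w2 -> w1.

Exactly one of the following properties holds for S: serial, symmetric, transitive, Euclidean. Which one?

transitive

Serial: no — w1 has no S-successor.
Symmetric: no — w2 S w1 but not w1 S w2.
Transitive: yes — every two-step S-path is closed by a direct edge.
Euclidean: no — w2 S w1 and w2 S w1, but not w1 S w1.
Only transitive holds.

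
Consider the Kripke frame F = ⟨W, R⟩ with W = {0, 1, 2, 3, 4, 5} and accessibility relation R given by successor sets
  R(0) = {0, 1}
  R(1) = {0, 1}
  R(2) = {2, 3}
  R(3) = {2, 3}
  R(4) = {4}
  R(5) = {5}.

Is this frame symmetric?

Symmetric: yes — every pair in R has its reverse in R.

Yes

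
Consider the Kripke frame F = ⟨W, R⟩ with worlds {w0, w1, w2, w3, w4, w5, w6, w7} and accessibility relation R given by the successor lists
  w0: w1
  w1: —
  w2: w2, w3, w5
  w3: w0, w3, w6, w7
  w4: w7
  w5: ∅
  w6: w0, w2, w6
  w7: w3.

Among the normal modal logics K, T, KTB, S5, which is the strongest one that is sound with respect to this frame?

Reflexive (axiom T): no — w0 is not related to itself.
Symmetric (axiom B): no — w0 R w1 but not w1 R w0.
Euclidean (axiom 5): no — w2 R w3 and w2 R w5, but not w3 R w5.
So F validates K; T would additionally require R to be reflexive. The strongest is K.

K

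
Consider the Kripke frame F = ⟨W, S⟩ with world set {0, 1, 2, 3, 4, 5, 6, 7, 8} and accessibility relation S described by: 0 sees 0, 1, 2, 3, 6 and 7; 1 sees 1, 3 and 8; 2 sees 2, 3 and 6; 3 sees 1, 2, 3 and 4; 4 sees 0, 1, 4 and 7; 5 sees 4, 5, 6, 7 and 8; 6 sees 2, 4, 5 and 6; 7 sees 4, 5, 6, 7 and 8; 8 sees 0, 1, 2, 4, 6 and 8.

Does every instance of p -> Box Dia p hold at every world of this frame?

The schema B characterises exactly the symmetric frames.
Symmetric: no — 0 S 1 but not 1 S 0.

No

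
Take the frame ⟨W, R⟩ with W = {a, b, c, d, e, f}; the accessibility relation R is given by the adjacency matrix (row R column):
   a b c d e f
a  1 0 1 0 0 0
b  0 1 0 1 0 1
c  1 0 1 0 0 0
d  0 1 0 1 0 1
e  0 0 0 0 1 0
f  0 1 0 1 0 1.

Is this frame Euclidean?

Yes

Euclidean: yes — any two successors of a common world are R-related.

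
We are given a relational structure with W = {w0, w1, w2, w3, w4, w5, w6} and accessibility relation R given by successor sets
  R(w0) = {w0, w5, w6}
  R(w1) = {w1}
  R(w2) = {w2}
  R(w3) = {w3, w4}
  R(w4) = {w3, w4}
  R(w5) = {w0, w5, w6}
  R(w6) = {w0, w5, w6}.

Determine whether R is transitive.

Yes

Transitive: yes — every two-step R-path is closed by a direct edge.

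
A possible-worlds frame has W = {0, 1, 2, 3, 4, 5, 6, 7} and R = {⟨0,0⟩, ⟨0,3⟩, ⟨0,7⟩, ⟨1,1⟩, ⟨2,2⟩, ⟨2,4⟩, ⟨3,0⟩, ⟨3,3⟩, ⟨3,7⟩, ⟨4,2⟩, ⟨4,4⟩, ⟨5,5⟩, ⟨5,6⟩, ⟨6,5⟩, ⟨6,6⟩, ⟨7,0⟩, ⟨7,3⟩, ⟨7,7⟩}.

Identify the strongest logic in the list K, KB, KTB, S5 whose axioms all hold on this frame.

S5

Symmetric (axiom B): yes — every pair in R has its reverse in R.
Reflexive (axiom T): yes — every world is R-related to itself.
Euclidean (axiom 5): yes — any two successors of a common world are R-related.
So F validates K, KB, KTB, S5. The strongest is S5.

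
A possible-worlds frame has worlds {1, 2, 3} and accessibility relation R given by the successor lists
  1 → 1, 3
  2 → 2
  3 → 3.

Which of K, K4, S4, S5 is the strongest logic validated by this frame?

Transitive (axiom 4): yes — every two-step R-path is closed by a direct edge.
Reflexive (axiom T): yes — every world is R-related to itself.
Euclidean (axiom 5): no — 1 R 3 and 1 R 1, but not 3 R 1.
So F validates K, K4, S4; S5 would additionally require R to be Euclidean. The strongest is S4.

S4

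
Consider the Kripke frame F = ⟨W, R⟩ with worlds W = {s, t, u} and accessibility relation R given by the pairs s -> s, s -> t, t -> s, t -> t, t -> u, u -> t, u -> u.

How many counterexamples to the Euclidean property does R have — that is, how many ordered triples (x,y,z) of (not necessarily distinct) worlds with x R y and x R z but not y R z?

2

Enumerating: (t,s,u), (t,u,s).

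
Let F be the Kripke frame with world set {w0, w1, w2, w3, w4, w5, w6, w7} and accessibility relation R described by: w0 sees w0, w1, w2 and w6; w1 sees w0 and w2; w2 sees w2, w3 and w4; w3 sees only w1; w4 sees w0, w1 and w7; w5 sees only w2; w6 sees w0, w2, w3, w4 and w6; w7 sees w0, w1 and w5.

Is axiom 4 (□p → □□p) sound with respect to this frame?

The schema 4 characterises exactly the transitive frames.
Transitive: no — w0 R w2 and w2 R w3, but not w0 R w3.

No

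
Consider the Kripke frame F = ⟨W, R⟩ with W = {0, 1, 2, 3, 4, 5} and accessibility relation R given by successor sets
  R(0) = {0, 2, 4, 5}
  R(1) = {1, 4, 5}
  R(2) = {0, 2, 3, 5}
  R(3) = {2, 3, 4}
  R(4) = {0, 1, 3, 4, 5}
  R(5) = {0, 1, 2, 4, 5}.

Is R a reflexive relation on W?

Reflexive: yes — every world is R-related to itself.

Yes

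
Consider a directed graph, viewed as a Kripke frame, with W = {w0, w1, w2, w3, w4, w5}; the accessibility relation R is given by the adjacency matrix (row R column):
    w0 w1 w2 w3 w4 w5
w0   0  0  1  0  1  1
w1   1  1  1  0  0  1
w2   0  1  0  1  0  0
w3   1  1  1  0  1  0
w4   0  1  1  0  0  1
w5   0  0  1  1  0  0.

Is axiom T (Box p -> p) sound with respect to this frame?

No

By correspondence theory, T is valid on a frame iff R is reflexive.
Reflexive: no — w0 is not related to itself.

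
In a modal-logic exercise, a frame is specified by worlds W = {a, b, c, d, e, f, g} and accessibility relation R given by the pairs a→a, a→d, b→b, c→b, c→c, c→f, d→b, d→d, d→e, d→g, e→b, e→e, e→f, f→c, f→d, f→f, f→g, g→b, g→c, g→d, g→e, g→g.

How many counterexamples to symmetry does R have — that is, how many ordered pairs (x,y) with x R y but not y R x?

11

Enumerating: (a,d), (c,b), (d,b), (d,e), (e,b), (e,f), (f,d), (f,g), (g,b), (g,c), (g,e).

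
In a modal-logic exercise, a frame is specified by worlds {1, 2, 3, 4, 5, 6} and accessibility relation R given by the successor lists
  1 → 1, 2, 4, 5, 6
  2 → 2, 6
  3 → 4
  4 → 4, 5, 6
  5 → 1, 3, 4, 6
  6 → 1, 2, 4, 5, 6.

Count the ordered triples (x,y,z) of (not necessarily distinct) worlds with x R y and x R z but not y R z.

Enumerating: (1,2,1), (1,2,4), (1,2,5), (1,4,1), (1,4,2), (1,5,2), (1,5,5), (4,5,5), (5,1,3), (5,3,1), (5,3,3), (5,3,6), … and 10 more.
Total: 22.

22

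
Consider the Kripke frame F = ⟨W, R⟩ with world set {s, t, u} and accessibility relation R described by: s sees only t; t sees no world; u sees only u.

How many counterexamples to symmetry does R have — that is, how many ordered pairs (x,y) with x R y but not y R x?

1

Enumerating: (s,t).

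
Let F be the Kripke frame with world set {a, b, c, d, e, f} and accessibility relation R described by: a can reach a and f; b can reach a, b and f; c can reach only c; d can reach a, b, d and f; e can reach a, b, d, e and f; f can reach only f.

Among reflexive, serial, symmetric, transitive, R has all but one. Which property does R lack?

Reflexive: yes — every world is R-related to itself.
Serial: yes — every world has a successor (e.g. a R a).
Symmetric: no — a R f but not f R a.
Transitive: yes — every two-step R-path is closed by a direct edge.
Only symmetric fails.

symmetric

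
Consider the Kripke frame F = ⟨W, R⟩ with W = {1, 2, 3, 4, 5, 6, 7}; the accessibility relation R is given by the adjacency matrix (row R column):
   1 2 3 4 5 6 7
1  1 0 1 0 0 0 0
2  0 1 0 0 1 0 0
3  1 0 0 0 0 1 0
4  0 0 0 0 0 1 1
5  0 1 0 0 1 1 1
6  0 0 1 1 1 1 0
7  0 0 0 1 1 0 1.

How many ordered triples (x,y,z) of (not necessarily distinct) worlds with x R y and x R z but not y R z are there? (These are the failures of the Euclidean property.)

22

Enumerating: (1,3,3), (3,1,6), (3,6,1), (4,6,7), (4,7,6), (5,2,6), (5,2,7), (5,6,2), (5,6,7), (5,7,2), (5,7,6), (6,3,3), … and 10 more.
Total: 22.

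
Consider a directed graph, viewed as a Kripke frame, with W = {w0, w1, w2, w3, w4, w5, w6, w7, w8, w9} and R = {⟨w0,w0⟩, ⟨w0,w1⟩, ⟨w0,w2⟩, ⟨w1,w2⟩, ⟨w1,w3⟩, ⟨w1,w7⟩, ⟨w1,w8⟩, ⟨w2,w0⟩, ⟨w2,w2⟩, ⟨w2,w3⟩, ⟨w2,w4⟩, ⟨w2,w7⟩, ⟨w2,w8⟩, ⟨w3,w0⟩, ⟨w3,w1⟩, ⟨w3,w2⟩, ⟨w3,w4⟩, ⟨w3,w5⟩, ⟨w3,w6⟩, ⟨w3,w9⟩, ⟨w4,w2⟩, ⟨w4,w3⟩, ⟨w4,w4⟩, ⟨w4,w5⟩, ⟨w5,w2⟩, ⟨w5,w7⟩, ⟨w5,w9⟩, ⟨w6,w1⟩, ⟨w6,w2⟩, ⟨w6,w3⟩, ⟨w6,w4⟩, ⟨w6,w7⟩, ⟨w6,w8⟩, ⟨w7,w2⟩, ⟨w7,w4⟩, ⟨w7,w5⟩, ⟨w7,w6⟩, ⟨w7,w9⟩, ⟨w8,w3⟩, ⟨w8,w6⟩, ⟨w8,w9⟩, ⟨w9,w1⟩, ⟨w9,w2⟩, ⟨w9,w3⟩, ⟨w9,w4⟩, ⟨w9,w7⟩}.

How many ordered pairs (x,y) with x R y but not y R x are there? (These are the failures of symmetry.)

Enumerating: (w0,w1), (w1,w2), (w1,w7), (w1,w8), (w2,w8), (w3,w0), (w3,w5), (w4,w5), (w5,w2), (w5,w9), (w6,w1), (w6,w2), … and 7 more.
Total: 19.

19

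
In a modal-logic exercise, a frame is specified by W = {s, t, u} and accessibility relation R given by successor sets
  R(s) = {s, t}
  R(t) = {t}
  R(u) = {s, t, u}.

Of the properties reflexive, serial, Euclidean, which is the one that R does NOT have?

Reflexive: yes — every world is R-related to itself.
Serial: yes — every world has a successor (e.g. s R s).
Euclidean: no — u R t and u R s, but not t R s.
Only Euclidean fails.

Euclidean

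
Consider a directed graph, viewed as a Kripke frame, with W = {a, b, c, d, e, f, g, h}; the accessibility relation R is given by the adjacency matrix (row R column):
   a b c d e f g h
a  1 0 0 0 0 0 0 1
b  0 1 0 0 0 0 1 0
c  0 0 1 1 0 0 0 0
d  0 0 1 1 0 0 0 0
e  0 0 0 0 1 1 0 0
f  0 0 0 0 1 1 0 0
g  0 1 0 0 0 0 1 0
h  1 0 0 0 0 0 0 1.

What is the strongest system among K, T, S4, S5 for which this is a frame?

Reflexive (axiom T): yes — every world is R-related to itself.
Transitive (axiom 4): yes — every two-step R-path is closed by a direct edge.
Euclidean (axiom 5): yes — any two successors of a common world are R-related.
So F validates K, T, S4, S5. The strongest is S5.

S5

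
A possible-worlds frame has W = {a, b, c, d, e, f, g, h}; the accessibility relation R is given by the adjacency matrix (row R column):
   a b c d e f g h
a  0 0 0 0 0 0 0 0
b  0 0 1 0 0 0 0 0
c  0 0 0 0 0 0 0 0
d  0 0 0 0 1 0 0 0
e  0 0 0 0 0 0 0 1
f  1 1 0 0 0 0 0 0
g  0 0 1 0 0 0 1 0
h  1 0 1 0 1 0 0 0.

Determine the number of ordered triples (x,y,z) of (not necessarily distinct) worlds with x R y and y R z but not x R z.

6

Enumerating: (d,e,h), (e,h,a), (e,h,c), (e,h,e), (f,b,c), (h,e,h).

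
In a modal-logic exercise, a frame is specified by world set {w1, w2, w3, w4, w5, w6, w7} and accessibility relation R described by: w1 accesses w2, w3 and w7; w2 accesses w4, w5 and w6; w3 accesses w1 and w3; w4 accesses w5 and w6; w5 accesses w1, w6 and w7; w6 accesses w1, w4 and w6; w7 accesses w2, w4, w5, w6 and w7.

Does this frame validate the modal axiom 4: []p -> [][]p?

Axiom 4 corresponds to the accessibility relation being transitive.
Transitive: no — w1 R w2 and w2 R w4, but not w1 R w4.

No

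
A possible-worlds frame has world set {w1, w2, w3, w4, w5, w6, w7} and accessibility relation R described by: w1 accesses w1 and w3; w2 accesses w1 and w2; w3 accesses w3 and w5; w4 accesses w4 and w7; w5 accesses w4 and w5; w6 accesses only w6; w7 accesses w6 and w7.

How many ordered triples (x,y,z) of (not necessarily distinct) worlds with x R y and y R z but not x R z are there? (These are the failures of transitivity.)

5

Enumerating: (w1,w3,w5), (w2,w1,w3), (w3,w5,w4), (w4,w7,w6), (w5,w4,w7).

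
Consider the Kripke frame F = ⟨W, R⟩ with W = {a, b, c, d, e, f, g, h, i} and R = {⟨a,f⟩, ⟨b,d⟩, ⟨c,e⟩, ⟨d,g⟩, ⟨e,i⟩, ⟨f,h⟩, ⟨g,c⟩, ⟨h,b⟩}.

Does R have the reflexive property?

Reflexive: no — a is not related to itself.

No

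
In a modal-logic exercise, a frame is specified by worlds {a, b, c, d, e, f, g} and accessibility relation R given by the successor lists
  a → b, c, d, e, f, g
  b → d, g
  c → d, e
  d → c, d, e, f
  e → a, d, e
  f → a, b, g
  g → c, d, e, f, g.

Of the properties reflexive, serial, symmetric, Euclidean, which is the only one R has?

Reflexive: no — a is not related to itself.
Serial: yes — every world has a successor (e.g. a R b).
Symmetric: no — a R b but not b R a.
Euclidean: no — a R b and a R c, but not b R c.
Only serial holds.

serial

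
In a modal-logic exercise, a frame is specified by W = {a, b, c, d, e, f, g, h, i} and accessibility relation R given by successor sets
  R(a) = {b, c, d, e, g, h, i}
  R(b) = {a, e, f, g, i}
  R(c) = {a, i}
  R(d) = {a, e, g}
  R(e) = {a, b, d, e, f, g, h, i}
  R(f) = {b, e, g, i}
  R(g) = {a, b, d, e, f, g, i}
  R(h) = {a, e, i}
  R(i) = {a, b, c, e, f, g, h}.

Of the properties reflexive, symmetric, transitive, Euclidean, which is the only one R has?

Reflexive: no — a is not related to itself.
Symmetric: yes — every pair in R has its reverse in R.
Transitive: no — a R b and b R f, but not a R f.
Euclidean: no — a R b and a R c, but not b R c.
Only symmetric holds.

symmetric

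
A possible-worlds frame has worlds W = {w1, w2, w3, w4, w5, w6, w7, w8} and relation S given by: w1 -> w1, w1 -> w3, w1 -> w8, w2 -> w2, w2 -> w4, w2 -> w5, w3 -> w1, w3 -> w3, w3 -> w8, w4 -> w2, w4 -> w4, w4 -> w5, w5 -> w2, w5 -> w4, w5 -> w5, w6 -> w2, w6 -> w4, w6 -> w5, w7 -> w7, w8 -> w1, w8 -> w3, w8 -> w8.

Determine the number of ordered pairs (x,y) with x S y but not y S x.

3

Enumerating: (w6,w2), (w6,w4), (w6,w5).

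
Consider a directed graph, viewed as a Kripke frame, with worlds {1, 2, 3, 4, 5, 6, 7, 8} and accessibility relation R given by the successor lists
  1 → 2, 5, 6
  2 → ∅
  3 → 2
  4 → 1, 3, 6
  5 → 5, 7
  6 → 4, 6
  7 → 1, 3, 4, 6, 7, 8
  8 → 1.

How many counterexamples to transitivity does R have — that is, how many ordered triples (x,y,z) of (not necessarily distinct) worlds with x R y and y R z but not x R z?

19

Enumerating: (1,5,7), (1,6,4), (4,1,2), (4,1,5), (4,3,2), (4,6,4), (5,7,1), (5,7,3), (5,7,4), (5,7,6), (5,7,8), (6,4,1), … and 7 more.
Total: 19.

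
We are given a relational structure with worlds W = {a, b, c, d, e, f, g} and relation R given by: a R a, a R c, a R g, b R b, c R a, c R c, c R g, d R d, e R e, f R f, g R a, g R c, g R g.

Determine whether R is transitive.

Transitive: yes — every two-step R-path is closed by a direct edge.

Yes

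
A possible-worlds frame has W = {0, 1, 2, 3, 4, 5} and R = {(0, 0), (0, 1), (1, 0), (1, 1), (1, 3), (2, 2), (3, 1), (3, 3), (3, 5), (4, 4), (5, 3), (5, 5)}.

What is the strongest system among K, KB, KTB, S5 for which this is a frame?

Symmetric (axiom B): yes — every pair in R has its reverse in R.
Reflexive (axiom T): yes — every world is R-related to itself.
Euclidean (axiom 5): no — 1 R 0 and 1 R 3, but not 0 R 3.
So F validates K, KB, KTB; S5 would additionally require R to be Euclidean. The strongest is KTB.

KTB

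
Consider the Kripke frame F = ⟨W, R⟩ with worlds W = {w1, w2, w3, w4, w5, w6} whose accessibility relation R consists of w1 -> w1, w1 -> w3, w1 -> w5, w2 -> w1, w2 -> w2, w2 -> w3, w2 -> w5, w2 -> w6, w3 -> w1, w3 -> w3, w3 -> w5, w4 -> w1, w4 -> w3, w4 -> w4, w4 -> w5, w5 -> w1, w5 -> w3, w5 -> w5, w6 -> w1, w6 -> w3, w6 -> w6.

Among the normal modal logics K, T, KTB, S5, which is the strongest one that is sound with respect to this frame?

Reflexive (axiom T): yes — every world is R-related to itself.
Symmetric (axiom B): no — w2 R w1 but not w1 R w2.
Euclidean (axiom 5): no — w2 R w1 and w2 R w6, but not w1 R w6.
So F validates K, T; KTB would additionally require R to be symmetric. The strongest is T.

T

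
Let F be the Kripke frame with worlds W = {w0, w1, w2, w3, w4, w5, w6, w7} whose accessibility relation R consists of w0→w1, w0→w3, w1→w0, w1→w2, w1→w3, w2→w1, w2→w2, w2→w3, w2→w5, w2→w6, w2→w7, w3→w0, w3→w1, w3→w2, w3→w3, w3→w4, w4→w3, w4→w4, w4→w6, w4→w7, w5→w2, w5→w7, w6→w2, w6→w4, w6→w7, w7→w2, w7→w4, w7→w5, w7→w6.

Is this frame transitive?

No

Transitive: no — w0 R w1 and w1 R w2, but not w0 R w2.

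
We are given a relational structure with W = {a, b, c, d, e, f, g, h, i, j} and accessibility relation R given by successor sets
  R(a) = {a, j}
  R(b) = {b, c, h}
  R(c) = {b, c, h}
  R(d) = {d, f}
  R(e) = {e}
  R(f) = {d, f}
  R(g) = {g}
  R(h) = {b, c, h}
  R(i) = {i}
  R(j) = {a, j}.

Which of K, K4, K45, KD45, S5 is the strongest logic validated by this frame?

Transitive (axiom 4): yes — every two-step R-path is closed by a direct edge.
Euclidean (axiom 5): yes — any two successors of a common world are R-related.
Serial (axiom D): yes — every world has a successor (e.g. a R a).
Reflexive (axiom T): yes — every world is R-related to itself.
So F validates K, K4, K45, KD45, S5. The strongest is S5.

S5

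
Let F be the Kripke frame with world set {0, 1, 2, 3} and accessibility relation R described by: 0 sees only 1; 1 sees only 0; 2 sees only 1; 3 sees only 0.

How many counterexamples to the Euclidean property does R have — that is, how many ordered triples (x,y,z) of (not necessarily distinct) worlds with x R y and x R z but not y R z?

4

Enumerating: (0,1,1), (1,0,0), (2,1,1), (3,0,0).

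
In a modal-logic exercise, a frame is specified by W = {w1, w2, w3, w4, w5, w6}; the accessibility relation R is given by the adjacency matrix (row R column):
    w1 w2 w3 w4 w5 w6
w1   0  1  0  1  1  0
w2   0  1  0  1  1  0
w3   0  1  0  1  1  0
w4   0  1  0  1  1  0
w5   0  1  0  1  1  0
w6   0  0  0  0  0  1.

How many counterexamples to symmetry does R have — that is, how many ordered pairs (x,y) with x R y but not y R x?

6

Enumerating: (w1,w2), (w1,w4), (w1,w5), (w3,w2), (w3,w4), (w3,w5).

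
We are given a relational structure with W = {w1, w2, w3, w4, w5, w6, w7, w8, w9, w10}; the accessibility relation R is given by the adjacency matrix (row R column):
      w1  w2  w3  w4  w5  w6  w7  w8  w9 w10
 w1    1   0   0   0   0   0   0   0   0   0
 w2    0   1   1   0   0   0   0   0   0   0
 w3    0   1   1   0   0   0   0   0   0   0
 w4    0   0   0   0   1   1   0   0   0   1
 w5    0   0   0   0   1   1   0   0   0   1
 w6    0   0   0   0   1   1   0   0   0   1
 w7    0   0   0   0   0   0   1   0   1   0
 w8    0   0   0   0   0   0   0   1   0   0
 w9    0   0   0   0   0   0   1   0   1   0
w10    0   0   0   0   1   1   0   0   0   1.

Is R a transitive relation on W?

Yes

Transitive: yes — every two-step R-path is closed by a direct edge.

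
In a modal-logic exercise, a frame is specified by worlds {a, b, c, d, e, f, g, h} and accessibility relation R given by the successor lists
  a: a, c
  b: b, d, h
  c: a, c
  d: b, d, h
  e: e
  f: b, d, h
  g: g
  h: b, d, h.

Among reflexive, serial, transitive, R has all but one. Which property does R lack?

Reflexive: no — f is not related to itself.
Serial: yes — every world has a successor (e.g. a R a).
Transitive: yes — every two-step R-path is closed by a direct edge.
Only reflexive fails.

reflexive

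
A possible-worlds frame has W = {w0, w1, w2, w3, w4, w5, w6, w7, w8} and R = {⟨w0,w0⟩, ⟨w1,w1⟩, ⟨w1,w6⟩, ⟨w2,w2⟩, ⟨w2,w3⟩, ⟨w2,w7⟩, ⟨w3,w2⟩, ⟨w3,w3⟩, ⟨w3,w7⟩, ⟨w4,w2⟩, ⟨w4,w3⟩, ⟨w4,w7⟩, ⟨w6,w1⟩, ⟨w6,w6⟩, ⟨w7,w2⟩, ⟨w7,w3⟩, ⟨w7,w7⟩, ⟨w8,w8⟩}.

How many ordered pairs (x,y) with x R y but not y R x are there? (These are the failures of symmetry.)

3

Enumerating: (w4,w2), (w4,w3), (w4,w7).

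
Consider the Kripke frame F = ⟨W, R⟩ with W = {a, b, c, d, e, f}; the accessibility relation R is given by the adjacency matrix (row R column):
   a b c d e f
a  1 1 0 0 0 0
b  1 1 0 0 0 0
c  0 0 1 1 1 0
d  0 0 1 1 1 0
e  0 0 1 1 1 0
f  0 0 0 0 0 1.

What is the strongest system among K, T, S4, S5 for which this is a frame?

Reflexive (axiom T): yes — every world is R-related to itself.
Transitive (axiom 4): yes — every two-step R-path is closed by a direct edge.
Euclidean (axiom 5): yes — any two successors of a common world are R-related.
So F validates K, T, S4, S5. The strongest is S5.

S5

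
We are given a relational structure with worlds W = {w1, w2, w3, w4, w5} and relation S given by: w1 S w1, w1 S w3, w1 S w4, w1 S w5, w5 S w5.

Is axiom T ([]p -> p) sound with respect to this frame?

No

The schema T characterises exactly the reflexive frames.
Reflexive: no — w2 is not related to itself.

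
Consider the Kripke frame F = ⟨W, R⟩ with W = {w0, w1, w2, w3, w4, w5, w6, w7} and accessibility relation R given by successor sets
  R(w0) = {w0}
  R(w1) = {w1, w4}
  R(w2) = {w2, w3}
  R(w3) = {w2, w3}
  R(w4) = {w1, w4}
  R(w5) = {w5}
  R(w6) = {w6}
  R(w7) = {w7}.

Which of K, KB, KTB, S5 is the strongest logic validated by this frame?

S5

Symmetric (axiom B): yes — every pair in R has its reverse in R.
Reflexive (axiom T): yes — every world is R-related to itself.
Euclidean (axiom 5): yes — any two successors of a common world are R-related.
So F validates K, KB, KTB, S5. The strongest is S5.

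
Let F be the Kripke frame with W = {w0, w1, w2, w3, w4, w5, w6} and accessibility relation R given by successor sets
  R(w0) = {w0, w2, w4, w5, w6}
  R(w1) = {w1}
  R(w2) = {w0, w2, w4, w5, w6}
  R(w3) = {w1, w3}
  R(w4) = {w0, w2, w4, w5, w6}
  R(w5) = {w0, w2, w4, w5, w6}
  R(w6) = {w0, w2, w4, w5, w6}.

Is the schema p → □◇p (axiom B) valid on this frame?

No

By correspondence theory, B is valid on a frame iff R is symmetric.
Symmetric: no — w3 R w1 but not w1 R w3.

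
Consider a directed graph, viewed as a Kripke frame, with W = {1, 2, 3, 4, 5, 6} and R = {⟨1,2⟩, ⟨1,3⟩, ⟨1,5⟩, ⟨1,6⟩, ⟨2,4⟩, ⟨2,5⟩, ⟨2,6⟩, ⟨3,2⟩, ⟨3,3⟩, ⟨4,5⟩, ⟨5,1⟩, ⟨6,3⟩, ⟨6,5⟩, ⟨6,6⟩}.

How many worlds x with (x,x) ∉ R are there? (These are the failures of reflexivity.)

Enumerating: 1, 2, 4, 5.

4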